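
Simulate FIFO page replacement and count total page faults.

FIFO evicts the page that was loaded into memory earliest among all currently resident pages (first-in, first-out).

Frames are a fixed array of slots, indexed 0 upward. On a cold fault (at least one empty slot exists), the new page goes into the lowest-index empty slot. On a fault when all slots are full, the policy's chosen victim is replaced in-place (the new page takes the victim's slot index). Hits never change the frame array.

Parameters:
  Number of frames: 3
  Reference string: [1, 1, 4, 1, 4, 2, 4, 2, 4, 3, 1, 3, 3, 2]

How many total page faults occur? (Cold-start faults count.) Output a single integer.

Step 0: ref 1 → FAULT, frames=[1,-,-]
Step 1: ref 1 → HIT, frames=[1,-,-]
Step 2: ref 4 → FAULT, frames=[1,4,-]
Step 3: ref 1 → HIT, frames=[1,4,-]
Step 4: ref 4 → HIT, frames=[1,4,-]
Step 5: ref 2 → FAULT, frames=[1,4,2]
Step 6: ref 4 → HIT, frames=[1,4,2]
Step 7: ref 2 → HIT, frames=[1,4,2]
Step 8: ref 4 → HIT, frames=[1,4,2]
Step 9: ref 3 → FAULT (evict 1), frames=[3,4,2]
Step 10: ref 1 → FAULT (evict 4), frames=[3,1,2]
Step 11: ref 3 → HIT, frames=[3,1,2]
Step 12: ref 3 → HIT, frames=[3,1,2]
Step 13: ref 2 → HIT, frames=[3,1,2]
Total faults: 5

Answer: 5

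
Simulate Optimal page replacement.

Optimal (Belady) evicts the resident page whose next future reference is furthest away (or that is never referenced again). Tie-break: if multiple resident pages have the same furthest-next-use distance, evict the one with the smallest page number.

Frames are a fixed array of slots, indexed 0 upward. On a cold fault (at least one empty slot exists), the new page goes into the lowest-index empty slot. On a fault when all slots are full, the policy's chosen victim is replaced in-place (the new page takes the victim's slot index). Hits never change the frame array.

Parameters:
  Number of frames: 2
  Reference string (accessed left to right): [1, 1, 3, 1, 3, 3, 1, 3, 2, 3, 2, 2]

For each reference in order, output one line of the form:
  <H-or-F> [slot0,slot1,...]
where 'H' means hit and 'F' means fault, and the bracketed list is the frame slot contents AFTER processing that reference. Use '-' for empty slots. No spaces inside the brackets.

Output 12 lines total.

F [1,-]
H [1,-]
F [1,3]
H [1,3]
H [1,3]
H [1,3]
H [1,3]
H [1,3]
F [2,3]
H [2,3]
H [2,3]
H [2,3]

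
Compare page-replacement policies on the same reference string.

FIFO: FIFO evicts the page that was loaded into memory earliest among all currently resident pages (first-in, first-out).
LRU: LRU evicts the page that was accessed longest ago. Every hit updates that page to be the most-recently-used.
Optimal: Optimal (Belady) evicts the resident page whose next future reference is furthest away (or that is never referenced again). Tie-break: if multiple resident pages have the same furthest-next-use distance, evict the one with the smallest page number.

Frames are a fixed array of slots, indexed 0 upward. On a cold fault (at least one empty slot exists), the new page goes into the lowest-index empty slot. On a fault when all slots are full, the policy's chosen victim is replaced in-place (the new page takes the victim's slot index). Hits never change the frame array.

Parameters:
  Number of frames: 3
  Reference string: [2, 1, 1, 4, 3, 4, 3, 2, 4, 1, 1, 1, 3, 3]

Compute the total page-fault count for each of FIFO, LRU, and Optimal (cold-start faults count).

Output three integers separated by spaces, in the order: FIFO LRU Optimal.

--- FIFO ---
  step 0: ref 2 -> FAULT, frames=[2,-,-] (faults so far: 1)
  step 1: ref 1 -> FAULT, frames=[2,1,-] (faults so far: 2)
  step 2: ref 1 -> HIT, frames=[2,1,-] (faults so far: 2)
  step 3: ref 4 -> FAULT, frames=[2,1,4] (faults so far: 3)
  step 4: ref 3 -> FAULT, evict 2, frames=[3,1,4] (faults so far: 4)
  step 5: ref 4 -> HIT, frames=[3,1,4] (faults so far: 4)
  step 6: ref 3 -> HIT, frames=[3,1,4] (faults so far: 4)
  step 7: ref 2 -> FAULT, evict 1, frames=[3,2,4] (faults so far: 5)
  step 8: ref 4 -> HIT, frames=[3,2,4] (faults so far: 5)
  step 9: ref 1 -> FAULT, evict 4, frames=[3,2,1] (faults so far: 6)
  step 10: ref 1 -> HIT, frames=[3,2,1] (faults so far: 6)
  step 11: ref 1 -> HIT, frames=[3,2,1] (faults so far: 6)
  step 12: ref 3 -> HIT, frames=[3,2,1] (faults so far: 6)
  step 13: ref 3 -> HIT, frames=[3,2,1] (faults so far: 6)
  FIFO total faults: 6
--- LRU ---
  step 0: ref 2 -> FAULT, frames=[2,-,-] (faults so far: 1)
  step 1: ref 1 -> FAULT, frames=[2,1,-] (faults so far: 2)
  step 2: ref 1 -> HIT, frames=[2,1,-] (faults so far: 2)
  step 3: ref 4 -> FAULT, frames=[2,1,4] (faults so far: 3)
  step 4: ref 3 -> FAULT, evict 2, frames=[3,1,4] (faults so far: 4)
  step 5: ref 4 -> HIT, frames=[3,1,4] (faults so far: 4)
  step 6: ref 3 -> HIT, frames=[3,1,4] (faults so far: 4)
  step 7: ref 2 -> FAULT, evict 1, frames=[3,2,4] (faults so far: 5)
  step 8: ref 4 -> HIT, frames=[3,2,4] (faults so far: 5)
  step 9: ref 1 -> FAULT, evict 3, frames=[1,2,4] (faults so far: 6)
  step 10: ref 1 -> HIT, frames=[1,2,4] (faults so far: 6)
  step 11: ref 1 -> HIT, frames=[1,2,4] (faults so far: 6)
  step 12: ref 3 -> FAULT, evict 2, frames=[1,3,4] (faults so far: 7)
  step 13: ref 3 -> HIT, frames=[1,3,4] (faults so far: 7)
  LRU total faults: 7
--- Optimal ---
  step 0: ref 2 -> FAULT, frames=[2,-,-] (faults so far: 1)
  step 1: ref 1 -> FAULT, frames=[2,1,-] (faults so far: 2)
  step 2: ref 1 -> HIT, frames=[2,1,-] (faults so far: 2)
  step 3: ref 4 -> FAULT, frames=[2,1,4] (faults so far: 3)
  step 4: ref 3 -> FAULT, evict 1, frames=[2,3,4] (faults so far: 4)
  step 5: ref 4 -> HIT, frames=[2,3,4] (faults so far: 4)
  step 6: ref 3 -> HIT, frames=[2,3,4] (faults so far: 4)
  step 7: ref 2 -> HIT, frames=[2,3,4] (faults so far: 4)
  step 8: ref 4 -> HIT, frames=[2,3,4] (faults so far: 4)
  step 9: ref 1 -> FAULT, evict 2, frames=[1,3,4] (faults so far: 5)
  step 10: ref 1 -> HIT, frames=[1,3,4] (faults so far: 5)
  step 11: ref 1 -> HIT, frames=[1,3,4] (faults so far: 5)
  step 12: ref 3 -> HIT, frames=[1,3,4] (faults so far: 5)
  step 13: ref 3 -> HIT, frames=[1,3,4] (faults so far: 5)
  Optimal total faults: 5

Answer: 6 7 5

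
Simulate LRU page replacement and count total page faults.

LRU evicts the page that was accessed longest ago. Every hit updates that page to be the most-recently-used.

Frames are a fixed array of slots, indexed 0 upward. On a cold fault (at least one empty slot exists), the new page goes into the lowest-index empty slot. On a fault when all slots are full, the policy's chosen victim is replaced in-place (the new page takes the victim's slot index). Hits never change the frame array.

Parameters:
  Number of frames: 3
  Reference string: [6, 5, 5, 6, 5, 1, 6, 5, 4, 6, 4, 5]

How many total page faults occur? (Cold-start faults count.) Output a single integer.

Answer: 4

Derivation:
Step 0: ref 6 → FAULT, frames=[6,-,-]
Step 1: ref 5 → FAULT, frames=[6,5,-]
Step 2: ref 5 → HIT, frames=[6,5,-]
Step 3: ref 6 → HIT, frames=[6,5,-]
Step 4: ref 5 → HIT, frames=[6,5,-]
Step 5: ref 1 → FAULT, frames=[6,5,1]
Step 6: ref 6 → HIT, frames=[6,5,1]
Step 7: ref 5 → HIT, frames=[6,5,1]
Step 8: ref 4 → FAULT (evict 1), frames=[6,5,4]
Step 9: ref 6 → HIT, frames=[6,5,4]
Step 10: ref 4 → HIT, frames=[6,5,4]
Step 11: ref 5 → HIT, frames=[6,5,4]
Total faults: 4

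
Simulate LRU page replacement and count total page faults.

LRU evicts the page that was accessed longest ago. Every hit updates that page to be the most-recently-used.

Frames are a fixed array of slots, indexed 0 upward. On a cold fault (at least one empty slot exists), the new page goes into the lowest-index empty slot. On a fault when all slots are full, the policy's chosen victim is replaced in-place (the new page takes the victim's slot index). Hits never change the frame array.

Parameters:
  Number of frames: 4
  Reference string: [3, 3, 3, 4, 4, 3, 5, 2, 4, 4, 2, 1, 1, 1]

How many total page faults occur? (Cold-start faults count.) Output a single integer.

Answer: 5

Derivation:
Step 0: ref 3 → FAULT, frames=[3,-,-,-]
Step 1: ref 3 → HIT, frames=[3,-,-,-]
Step 2: ref 3 → HIT, frames=[3,-,-,-]
Step 3: ref 4 → FAULT, frames=[3,4,-,-]
Step 4: ref 4 → HIT, frames=[3,4,-,-]
Step 5: ref 3 → HIT, frames=[3,4,-,-]
Step 6: ref 5 → FAULT, frames=[3,4,5,-]
Step 7: ref 2 → FAULT, frames=[3,4,5,2]
Step 8: ref 4 → HIT, frames=[3,4,5,2]
Step 9: ref 4 → HIT, frames=[3,4,5,2]
Step 10: ref 2 → HIT, frames=[3,4,5,2]
Step 11: ref 1 → FAULT (evict 3), frames=[1,4,5,2]
Step 12: ref 1 → HIT, frames=[1,4,5,2]
Step 13: ref 1 → HIT, frames=[1,4,5,2]
Total faults: 5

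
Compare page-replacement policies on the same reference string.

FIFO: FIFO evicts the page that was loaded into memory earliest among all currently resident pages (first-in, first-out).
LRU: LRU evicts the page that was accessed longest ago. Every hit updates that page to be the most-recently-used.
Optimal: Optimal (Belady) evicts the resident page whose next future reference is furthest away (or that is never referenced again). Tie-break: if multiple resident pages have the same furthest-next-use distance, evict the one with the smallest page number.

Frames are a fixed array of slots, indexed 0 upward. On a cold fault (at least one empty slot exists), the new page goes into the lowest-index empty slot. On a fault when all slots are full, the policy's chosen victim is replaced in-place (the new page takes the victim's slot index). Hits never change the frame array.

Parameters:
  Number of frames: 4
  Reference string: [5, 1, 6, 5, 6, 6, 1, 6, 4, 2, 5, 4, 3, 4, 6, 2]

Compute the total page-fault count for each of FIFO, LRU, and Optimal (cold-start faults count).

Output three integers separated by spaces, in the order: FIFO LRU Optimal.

--- FIFO ---
  step 0: ref 5 -> FAULT, frames=[5,-,-,-] (faults so far: 1)
  step 1: ref 1 -> FAULT, frames=[5,1,-,-] (faults so far: 2)
  step 2: ref 6 -> FAULT, frames=[5,1,6,-] (faults so far: 3)
  step 3: ref 5 -> HIT, frames=[5,1,6,-] (faults so far: 3)
  step 4: ref 6 -> HIT, frames=[5,1,6,-] (faults so far: 3)
  step 5: ref 6 -> HIT, frames=[5,1,6,-] (faults so far: 3)
  step 6: ref 1 -> HIT, frames=[5,1,6,-] (faults so far: 3)
  step 7: ref 6 -> HIT, frames=[5,1,6,-] (faults so far: 3)
  step 8: ref 4 -> FAULT, frames=[5,1,6,4] (faults so far: 4)
  step 9: ref 2 -> FAULT, evict 5, frames=[2,1,6,4] (faults so far: 5)
  step 10: ref 5 -> FAULT, evict 1, frames=[2,5,6,4] (faults so far: 6)
  step 11: ref 4 -> HIT, frames=[2,5,6,4] (faults so far: 6)
  step 12: ref 3 -> FAULT, evict 6, frames=[2,5,3,4] (faults so far: 7)
  step 13: ref 4 -> HIT, frames=[2,5,3,4] (faults so far: 7)
  step 14: ref 6 -> FAULT, evict 4, frames=[2,5,3,6] (faults so far: 8)
  step 15: ref 2 -> HIT, frames=[2,5,3,6] (faults so far: 8)
  FIFO total faults: 8
--- LRU ---
  step 0: ref 5 -> FAULT, frames=[5,-,-,-] (faults so far: 1)
  step 1: ref 1 -> FAULT, frames=[5,1,-,-] (faults so far: 2)
  step 2: ref 6 -> FAULT, frames=[5,1,6,-] (faults so far: 3)
  step 3: ref 5 -> HIT, frames=[5,1,6,-] (faults so far: 3)
  step 4: ref 6 -> HIT, frames=[5,1,6,-] (faults so far: 3)
  step 5: ref 6 -> HIT, frames=[5,1,6,-] (faults so far: 3)
  step 6: ref 1 -> HIT, frames=[5,1,6,-] (faults so far: 3)
  step 7: ref 6 -> HIT, frames=[5,1,6,-] (faults so far: 3)
  step 8: ref 4 -> FAULT, frames=[5,1,6,4] (faults so far: 4)
  step 9: ref 2 -> FAULT, evict 5, frames=[2,1,6,4] (faults so far: 5)
  step 10: ref 5 -> FAULT, evict 1, frames=[2,5,6,4] (faults so far: 6)
  step 11: ref 4 -> HIT, frames=[2,5,6,4] (faults so far: 6)
  step 12: ref 3 -> FAULT, evict 6, frames=[2,5,3,4] (faults so far: 7)
  step 13: ref 4 -> HIT, frames=[2,5,3,4] (faults so far: 7)
  step 14: ref 6 -> FAULT, evict 2, frames=[6,5,3,4] (faults so far: 8)
  step 15: ref 2 -> FAULT, evict 5, frames=[6,2,3,4] (faults so far: 9)
  LRU total faults: 9
--- Optimal ---
  step 0: ref 5 -> FAULT, frames=[5,-,-,-] (faults so far: 1)
  step 1: ref 1 -> FAULT, frames=[5,1,-,-] (faults so far: 2)
  step 2: ref 6 -> FAULT, frames=[5,1,6,-] (faults so far: 3)
  step 3: ref 5 -> HIT, frames=[5,1,6,-] (faults so far: 3)
  step 4: ref 6 -> HIT, frames=[5,1,6,-] (faults so far: 3)
  step 5: ref 6 -> HIT, frames=[5,1,6,-] (faults so far: 3)
  step 6: ref 1 -> HIT, frames=[5,1,6,-] (faults so far: 3)
  step 7: ref 6 -> HIT, frames=[5,1,6,-] (faults so far: 3)
  step 8: ref 4 -> FAULT, frames=[5,1,6,4] (faults so far: 4)
  step 9: ref 2 -> FAULT, evict 1, frames=[5,2,6,4] (faults so far: 5)
  step 10: ref 5 -> HIT, frames=[5,2,6,4] (faults so far: 5)
  step 11: ref 4 -> HIT, frames=[5,2,6,4] (faults so far: 5)
  step 12: ref 3 -> FAULT, evict 5, frames=[3,2,6,4] (faults so far: 6)
  step 13: ref 4 -> HIT, frames=[3,2,6,4] (faults so far: 6)
  step 14: ref 6 -> HIT, frames=[3,2,6,4] (faults so far: 6)
  step 15: ref 2 -> HIT, frames=[3,2,6,4] (faults so far: 6)
  Optimal total faults: 6

Answer: 8 9 6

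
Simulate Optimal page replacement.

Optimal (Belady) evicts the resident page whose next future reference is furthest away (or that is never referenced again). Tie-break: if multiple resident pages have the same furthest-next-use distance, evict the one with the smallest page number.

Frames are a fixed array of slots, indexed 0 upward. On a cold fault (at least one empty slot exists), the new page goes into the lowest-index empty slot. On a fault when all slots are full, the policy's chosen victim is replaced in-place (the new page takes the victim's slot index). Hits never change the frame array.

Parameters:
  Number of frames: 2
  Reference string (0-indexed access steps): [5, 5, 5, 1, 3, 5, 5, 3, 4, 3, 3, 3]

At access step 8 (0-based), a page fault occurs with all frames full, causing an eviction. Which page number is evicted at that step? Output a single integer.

Step 0: ref 5 -> FAULT, frames=[5,-]
Step 1: ref 5 -> HIT, frames=[5,-]
Step 2: ref 5 -> HIT, frames=[5,-]
Step 3: ref 1 -> FAULT, frames=[5,1]
Step 4: ref 3 -> FAULT, evict 1, frames=[5,3]
Step 5: ref 5 -> HIT, frames=[5,3]
Step 6: ref 5 -> HIT, frames=[5,3]
Step 7: ref 3 -> HIT, frames=[5,3]
Step 8: ref 4 -> FAULT, evict 5, frames=[4,3]
At step 8: evicted page 5

Answer: 5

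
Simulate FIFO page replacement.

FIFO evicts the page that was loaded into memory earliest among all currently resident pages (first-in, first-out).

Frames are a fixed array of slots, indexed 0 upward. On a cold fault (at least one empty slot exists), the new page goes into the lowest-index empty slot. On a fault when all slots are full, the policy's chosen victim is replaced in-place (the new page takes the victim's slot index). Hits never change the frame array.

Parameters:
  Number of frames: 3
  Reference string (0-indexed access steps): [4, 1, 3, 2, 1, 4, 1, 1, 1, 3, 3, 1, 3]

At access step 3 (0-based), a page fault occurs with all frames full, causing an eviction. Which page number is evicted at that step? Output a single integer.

Step 0: ref 4 -> FAULT, frames=[4,-,-]
Step 1: ref 1 -> FAULT, frames=[4,1,-]
Step 2: ref 3 -> FAULT, frames=[4,1,3]
Step 3: ref 2 -> FAULT, evict 4, frames=[2,1,3]
At step 3: evicted page 4

Answer: 4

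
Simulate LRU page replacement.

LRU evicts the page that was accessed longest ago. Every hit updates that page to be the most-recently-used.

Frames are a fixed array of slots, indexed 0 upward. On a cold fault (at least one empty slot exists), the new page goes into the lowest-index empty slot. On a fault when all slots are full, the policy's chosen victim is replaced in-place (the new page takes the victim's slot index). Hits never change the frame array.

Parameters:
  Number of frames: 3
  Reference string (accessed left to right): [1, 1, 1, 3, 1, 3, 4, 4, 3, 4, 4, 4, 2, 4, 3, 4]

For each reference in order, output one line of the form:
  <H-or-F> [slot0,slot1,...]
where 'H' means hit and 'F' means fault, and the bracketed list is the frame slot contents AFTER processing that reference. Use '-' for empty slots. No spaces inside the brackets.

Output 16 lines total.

F [1,-,-]
H [1,-,-]
H [1,-,-]
F [1,3,-]
H [1,3,-]
H [1,3,-]
F [1,3,4]
H [1,3,4]
H [1,3,4]
H [1,3,4]
H [1,3,4]
H [1,3,4]
F [2,3,4]
H [2,3,4]
H [2,3,4]
H [2,3,4]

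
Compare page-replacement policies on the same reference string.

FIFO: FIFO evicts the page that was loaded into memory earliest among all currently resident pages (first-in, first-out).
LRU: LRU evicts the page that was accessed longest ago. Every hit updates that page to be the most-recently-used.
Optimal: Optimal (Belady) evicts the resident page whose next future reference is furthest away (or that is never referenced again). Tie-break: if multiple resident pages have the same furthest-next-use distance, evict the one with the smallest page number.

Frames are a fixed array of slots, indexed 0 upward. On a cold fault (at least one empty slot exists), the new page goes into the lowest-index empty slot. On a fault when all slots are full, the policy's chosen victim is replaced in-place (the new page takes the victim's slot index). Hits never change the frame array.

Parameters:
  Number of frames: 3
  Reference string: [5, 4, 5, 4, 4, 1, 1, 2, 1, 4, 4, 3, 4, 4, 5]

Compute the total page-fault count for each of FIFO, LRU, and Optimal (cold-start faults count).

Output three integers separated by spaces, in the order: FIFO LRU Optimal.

Answer: 7 6 6

Derivation:
--- FIFO ---
  step 0: ref 5 -> FAULT, frames=[5,-,-] (faults so far: 1)
  step 1: ref 4 -> FAULT, frames=[5,4,-] (faults so far: 2)
  step 2: ref 5 -> HIT, frames=[5,4,-] (faults so far: 2)
  step 3: ref 4 -> HIT, frames=[5,4,-] (faults so far: 2)
  step 4: ref 4 -> HIT, frames=[5,4,-] (faults so far: 2)
  step 5: ref 1 -> FAULT, frames=[5,4,1] (faults so far: 3)
  step 6: ref 1 -> HIT, frames=[5,4,1] (faults so far: 3)
  step 7: ref 2 -> FAULT, evict 5, frames=[2,4,1] (faults so far: 4)
  step 8: ref 1 -> HIT, frames=[2,4,1] (faults so far: 4)
  step 9: ref 4 -> HIT, frames=[2,4,1] (faults so far: 4)
  step 10: ref 4 -> HIT, frames=[2,4,1] (faults so far: 4)
  step 11: ref 3 -> FAULT, evict 4, frames=[2,3,1] (faults so far: 5)
  step 12: ref 4 -> FAULT, evict 1, frames=[2,3,4] (faults so far: 6)
  step 13: ref 4 -> HIT, frames=[2,3,4] (faults so far: 6)
  step 14: ref 5 -> FAULT, evict 2, frames=[5,3,4] (faults so far: 7)
  FIFO total faults: 7
--- LRU ---
  step 0: ref 5 -> FAULT, frames=[5,-,-] (faults so far: 1)
  step 1: ref 4 -> FAULT, frames=[5,4,-] (faults so far: 2)
  step 2: ref 5 -> HIT, frames=[5,4,-] (faults so far: 2)
  step 3: ref 4 -> HIT, frames=[5,4,-] (faults so far: 2)
  step 4: ref 4 -> HIT, frames=[5,4,-] (faults so far: 2)
  step 5: ref 1 -> FAULT, frames=[5,4,1] (faults so far: 3)
  step 6: ref 1 -> HIT, frames=[5,4,1] (faults so far: 3)
  step 7: ref 2 -> FAULT, evict 5, frames=[2,4,1] (faults so far: 4)
  step 8: ref 1 -> HIT, frames=[2,4,1] (faults so far: 4)
  step 9: ref 4 -> HIT, frames=[2,4,1] (faults so far: 4)
  step 10: ref 4 -> HIT, frames=[2,4,1] (faults so far: 4)
  step 11: ref 3 -> FAULT, evict 2, frames=[3,4,1] (faults so far: 5)
  step 12: ref 4 -> HIT, frames=[3,4,1] (faults so far: 5)
  step 13: ref 4 -> HIT, frames=[3,4,1] (faults so far: 5)
  step 14: ref 5 -> FAULT, evict 1, frames=[3,4,5] (faults so far: 6)
  LRU total faults: 6
--- Optimal ---
  step 0: ref 5 -> FAULT, frames=[5,-,-] (faults so far: 1)
  step 1: ref 4 -> FAULT, frames=[5,4,-] (faults so far: 2)
  step 2: ref 5 -> HIT, frames=[5,4,-] (faults so far: 2)
  step 3: ref 4 -> HIT, frames=[5,4,-] (faults so far: 2)
  step 4: ref 4 -> HIT, frames=[5,4,-] (faults so far: 2)
  step 5: ref 1 -> FAULT, frames=[5,4,1] (faults so far: 3)
  step 6: ref 1 -> HIT, frames=[5,4,1] (faults so far: 3)
  step 7: ref 2 -> FAULT, evict 5, frames=[2,4,1] (faults so far: 4)
  step 8: ref 1 -> HIT, frames=[2,4,1] (faults so far: 4)
  step 9: ref 4 -> HIT, frames=[2,4,1] (faults so far: 4)
  step 10: ref 4 -> HIT, frames=[2,4,1] (faults so far: 4)
  step 11: ref 3 -> FAULT, evict 1, frames=[2,4,3] (faults so far: 5)
  step 12: ref 4 -> HIT, frames=[2,4,3] (faults so far: 5)
  step 13: ref 4 -> HIT, frames=[2,4,3] (faults so far: 5)
  step 14: ref 5 -> FAULT, evict 2, frames=[5,4,3] (faults so far: 6)
  Optimal total faults: 6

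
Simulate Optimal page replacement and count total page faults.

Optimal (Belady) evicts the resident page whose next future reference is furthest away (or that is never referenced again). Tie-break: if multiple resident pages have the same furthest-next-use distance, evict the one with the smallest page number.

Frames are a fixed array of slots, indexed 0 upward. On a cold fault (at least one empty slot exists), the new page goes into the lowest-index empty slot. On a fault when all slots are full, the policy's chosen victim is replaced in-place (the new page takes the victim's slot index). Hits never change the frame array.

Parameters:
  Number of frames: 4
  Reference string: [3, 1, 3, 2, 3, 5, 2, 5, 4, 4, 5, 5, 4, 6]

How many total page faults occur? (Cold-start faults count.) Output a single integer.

Step 0: ref 3 → FAULT, frames=[3,-,-,-]
Step 1: ref 1 → FAULT, frames=[3,1,-,-]
Step 2: ref 3 → HIT, frames=[3,1,-,-]
Step 3: ref 2 → FAULT, frames=[3,1,2,-]
Step 4: ref 3 → HIT, frames=[3,1,2,-]
Step 5: ref 5 → FAULT, frames=[3,1,2,5]
Step 6: ref 2 → HIT, frames=[3,1,2,5]
Step 7: ref 5 → HIT, frames=[3,1,2,5]
Step 8: ref 4 → FAULT (evict 1), frames=[3,4,2,5]
Step 9: ref 4 → HIT, frames=[3,4,2,5]
Step 10: ref 5 → HIT, frames=[3,4,2,5]
Step 11: ref 5 → HIT, frames=[3,4,2,5]
Step 12: ref 4 → HIT, frames=[3,4,2,5]
Step 13: ref 6 → FAULT (evict 2), frames=[3,4,6,5]
Total faults: 6

Answer: 6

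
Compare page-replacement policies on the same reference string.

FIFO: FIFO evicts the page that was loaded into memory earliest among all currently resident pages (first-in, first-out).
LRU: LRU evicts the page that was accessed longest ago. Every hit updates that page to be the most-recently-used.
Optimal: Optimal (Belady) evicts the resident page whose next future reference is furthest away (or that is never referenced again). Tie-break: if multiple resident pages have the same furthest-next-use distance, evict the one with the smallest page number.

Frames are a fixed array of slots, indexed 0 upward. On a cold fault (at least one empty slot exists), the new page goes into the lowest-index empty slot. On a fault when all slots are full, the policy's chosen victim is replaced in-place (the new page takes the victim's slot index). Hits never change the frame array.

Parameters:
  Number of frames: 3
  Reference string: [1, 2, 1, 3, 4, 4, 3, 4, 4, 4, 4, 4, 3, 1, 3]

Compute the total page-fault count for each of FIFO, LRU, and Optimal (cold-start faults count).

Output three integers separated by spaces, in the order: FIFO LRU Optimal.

--- FIFO ---
  step 0: ref 1 -> FAULT, frames=[1,-,-] (faults so far: 1)
  step 1: ref 2 -> FAULT, frames=[1,2,-] (faults so far: 2)
  step 2: ref 1 -> HIT, frames=[1,2,-] (faults so far: 2)
  step 3: ref 3 -> FAULT, frames=[1,2,3] (faults so far: 3)
  step 4: ref 4 -> FAULT, evict 1, frames=[4,2,3] (faults so far: 4)
  step 5: ref 4 -> HIT, frames=[4,2,3] (faults so far: 4)
  step 6: ref 3 -> HIT, frames=[4,2,3] (faults so far: 4)
  step 7: ref 4 -> HIT, frames=[4,2,3] (faults so far: 4)
  step 8: ref 4 -> HIT, frames=[4,2,3] (faults so far: 4)
  step 9: ref 4 -> HIT, frames=[4,2,3] (faults so far: 4)
  step 10: ref 4 -> HIT, frames=[4,2,3] (faults so far: 4)
  step 11: ref 4 -> HIT, frames=[4,2,3] (faults so far: 4)
  step 12: ref 3 -> HIT, frames=[4,2,3] (faults so far: 4)
  step 13: ref 1 -> FAULT, evict 2, frames=[4,1,3] (faults so far: 5)
  step 14: ref 3 -> HIT, frames=[4,1,3] (faults so far: 5)
  FIFO total faults: 5
--- LRU ---
  step 0: ref 1 -> FAULT, frames=[1,-,-] (faults so far: 1)
  step 1: ref 2 -> FAULT, frames=[1,2,-] (faults so far: 2)
  step 2: ref 1 -> HIT, frames=[1,2,-] (faults so far: 2)
  step 3: ref 3 -> FAULT, frames=[1,2,3] (faults so far: 3)
  step 4: ref 4 -> FAULT, evict 2, frames=[1,4,3] (faults so far: 4)
  step 5: ref 4 -> HIT, frames=[1,4,3] (faults so far: 4)
  step 6: ref 3 -> HIT, frames=[1,4,3] (faults so far: 4)
  step 7: ref 4 -> HIT, frames=[1,4,3] (faults so far: 4)
  step 8: ref 4 -> HIT, frames=[1,4,3] (faults so far: 4)
  step 9: ref 4 -> HIT, frames=[1,4,3] (faults so far: 4)
  step 10: ref 4 -> HIT, frames=[1,4,3] (faults so far: 4)
  step 11: ref 4 -> HIT, frames=[1,4,3] (faults so far: 4)
  step 12: ref 3 -> HIT, frames=[1,4,3] (faults so far: 4)
  step 13: ref 1 -> HIT, frames=[1,4,3] (faults so far: 4)
  step 14: ref 3 -> HIT, frames=[1,4,3] (faults so far: 4)
  LRU total faults: 4
--- Optimal ---
  step 0: ref 1 -> FAULT, frames=[1,-,-] (faults so far: 1)
  step 1: ref 2 -> FAULT, frames=[1,2,-] (faults so far: 2)
  step 2: ref 1 -> HIT, frames=[1,2,-] (faults so far: 2)
  step 3: ref 3 -> FAULT, frames=[1,2,3] (faults so far: 3)
  step 4: ref 4 -> FAULT, evict 2, frames=[1,4,3] (faults so far: 4)
  step 5: ref 4 -> HIT, frames=[1,4,3] (faults so far: 4)
  step 6: ref 3 -> HIT, frames=[1,4,3] (faults so far: 4)
  step 7: ref 4 -> HIT, frames=[1,4,3] (faults so far: 4)
  step 8: ref 4 -> HIT, frames=[1,4,3] (faults so far: 4)
  step 9: ref 4 -> HIT, frames=[1,4,3] (faults so far: 4)
  step 10: ref 4 -> HIT, frames=[1,4,3] (faults so far: 4)
  step 11: ref 4 -> HIT, frames=[1,4,3] (faults so far: 4)
  step 12: ref 3 -> HIT, frames=[1,4,3] (faults so far: 4)
  step 13: ref 1 -> HIT, frames=[1,4,3] (faults so far: 4)
  step 14: ref 3 -> HIT, frames=[1,4,3] (faults so far: 4)
  Optimal total faults: 4

Answer: 5 4 4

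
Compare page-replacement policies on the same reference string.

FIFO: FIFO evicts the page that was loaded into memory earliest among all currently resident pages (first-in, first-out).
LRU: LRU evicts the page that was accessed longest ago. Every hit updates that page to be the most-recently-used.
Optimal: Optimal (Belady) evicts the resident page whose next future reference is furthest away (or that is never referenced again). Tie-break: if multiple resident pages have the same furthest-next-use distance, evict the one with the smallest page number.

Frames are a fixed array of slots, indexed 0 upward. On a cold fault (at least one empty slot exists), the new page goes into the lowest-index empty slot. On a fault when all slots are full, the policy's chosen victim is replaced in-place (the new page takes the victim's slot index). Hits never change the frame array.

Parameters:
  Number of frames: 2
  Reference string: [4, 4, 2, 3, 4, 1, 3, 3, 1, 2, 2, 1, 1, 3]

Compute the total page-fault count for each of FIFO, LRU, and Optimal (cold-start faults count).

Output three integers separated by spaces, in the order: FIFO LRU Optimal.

--- FIFO ---
  step 0: ref 4 -> FAULT, frames=[4,-] (faults so far: 1)
  step 1: ref 4 -> HIT, frames=[4,-] (faults so far: 1)
  step 2: ref 2 -> FAULT, frames=[4,2] (faults so far: 2)
  step 3: ref 3 -> FAULT, evict 4, frames=[3,2] (faults so far: 3)
  step 4: ref 4 -> FAULT, evict 2, frames=[3,4] (faults so far: 4)
  step 5: ref 1 -> FAULT, evict 3, frames=[1,4] (faults so far: 5)
  step 6: ref 3 -> FAULT, evict 4, frames=[1,3] (faults so far: 6)
  step 7: ref 3 -> HIT, frames=[1,3] (faults so far: 6)
  step 8: ref 1 -> HIT, frames=[1,3] (faults so far: 6)
  step 9: ref 2 -> FAULT, evict 1, frames=[2,3] (faults so far: 7)
  step 10: ref 2 -> HIT, frames=[2,3] (faults so far: 7)
  step 11: ref 1 -> FAULT, evict 3, frames=[2,1] (faults so far: 8)
  step 12: ref 1 -> HIT, frames=[2,1] (faults so far: 8)
  step 13: ref 3 -> FAULT, evict 2, frames=[3,1] (faults so far: 9)
  FIFO total faults: 9
--- LRU ---
  step 0: ref 4 -> FAULT, frames=[4,-] (faults so far: 1)
  step 1: ref 4 -> HIT, frames=[4,-] (faults so far: 1)
  step 2: ref 2 -> FAULT, frames=[4,2] (faults so far: 2)
  step 3: ref 3 -> FAULT, evict 4, frames=[3,2] (faults so far: 3)
  step 4: ref 4 -> FAULT, evict 2, frames=[3,4] (faults so far: 4)
  step 5: ref 1 -> FAULT, evict 3, frames=[1,4] (faults so far: 5)
  step 6: ref 3 -> FAULT, evict 4, frames=[1,3] (faults so far: 6)
  step 7: ref 3 -> HIT, frames=[1,3] (faults so far: 6)
  step 8: ref 1 -> HIT, frames=[1,3] (faults so far: 6)
  step 9: ref 2 -> FAULT, evict 3, frames=[1,2] (faults so far: 7)
  step 10: ref 2 -> HIT, frames=[1,2] (faults so far: 7)
  step 11: ref 1 -> HIT, frames=[1,2] (faults so far: 7)
  step 12: ref 1 -> HIT, frames=[1,2] (faults so far: 7)
  step 13: ref 3 -> FAULT, evict 2, frames=[1,3] (faults so far: 8)
  LRU total faults: 8
--- Optimal ---
  step 0: ref 4 -> FAULT, frames=[4,-] (faults so far: 1)
  step 1: ref 4 -> HIT, frames=[4,-] (faults so far: 1)
  step 2: ref 2 -> FAULT, frames=[4,2] (faults so far: 2)
  step 3: ref 3 -> FAULT, evict 2, frames=[4,3] (faults so far: 3)
  step 4: ref 4 -> HIT, frames=[4,3] (faults so far: 3)
  step 5: ref 1 -> FAULT, evict 4, frames=[1,3] (faults so far: 4)
  step 6: ref 3 -> HIT, frames=[1,3] (faults so far: 4)
  step 7: ref 3 -> HIT, frames=[1,3] (faults so far: 4)
  step 8: ref 1 -> HIT, frames=[1,3] (faults so far: 4)
  step 9: ref 2 -> FAULT, evict 3, frames=[1,2] (faults so far: 5)
  step 10: ref 2 -> HIT, frames=[1,2] (faults so far: 5)
  step 11: ref 1 -> HIT, frames=[1,2] (faults so far: 5)
  step 12: ref 1 -> HIT, frames=[1,2] (faults so far: 5)
  step 13: ref 3 -> FAULT, evict 1, frames=[3,2] (faults so far: 6)
  Optimal total faults: 6

Answer: 9 8 6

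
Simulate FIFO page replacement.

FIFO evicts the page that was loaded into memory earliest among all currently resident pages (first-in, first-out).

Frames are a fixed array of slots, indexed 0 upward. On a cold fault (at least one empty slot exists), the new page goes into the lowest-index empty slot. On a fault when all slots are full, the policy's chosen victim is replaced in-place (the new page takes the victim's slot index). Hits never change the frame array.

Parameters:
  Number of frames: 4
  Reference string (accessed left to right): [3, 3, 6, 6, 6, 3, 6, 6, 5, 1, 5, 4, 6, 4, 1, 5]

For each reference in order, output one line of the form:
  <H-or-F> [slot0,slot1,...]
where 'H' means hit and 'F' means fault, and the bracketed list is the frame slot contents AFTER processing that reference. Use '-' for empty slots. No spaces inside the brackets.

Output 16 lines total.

F [3,-,-,-]
H [3,-,-,-]
F [3,6,-,-]
H [3,6,-,-]
H [3,6,-,-]
H [3,6,-,-]
H [3,6,-,-]
H [3,6,-,-]
F [3,6,5,-]
F [3,6,5,1]
H [3,6,5,1]
F [4,6,5,1]
H [4,6,5,1]
H [4,6,5,1]
H [4,6,5,1]
H [4,6,5,1]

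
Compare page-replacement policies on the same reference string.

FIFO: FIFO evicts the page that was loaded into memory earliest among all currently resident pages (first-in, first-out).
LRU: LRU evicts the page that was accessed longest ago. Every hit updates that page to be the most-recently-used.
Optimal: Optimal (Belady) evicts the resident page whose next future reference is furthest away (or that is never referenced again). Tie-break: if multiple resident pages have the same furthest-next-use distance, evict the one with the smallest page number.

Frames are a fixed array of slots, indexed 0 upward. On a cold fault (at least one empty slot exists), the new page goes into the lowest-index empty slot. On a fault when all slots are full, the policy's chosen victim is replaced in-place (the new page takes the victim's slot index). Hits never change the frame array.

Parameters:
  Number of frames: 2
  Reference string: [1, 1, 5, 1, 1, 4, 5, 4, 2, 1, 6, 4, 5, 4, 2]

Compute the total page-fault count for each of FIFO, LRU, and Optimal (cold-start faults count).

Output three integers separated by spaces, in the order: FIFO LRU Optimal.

Answer: 9 10 8

Derivation:
--- FIFO ---
  step 0: ref 1 -> FAULT, frames=[1,-] (faults so far: 1)
  step 1: ref 1 -> HIT, frames=[1,-] (faults so far: 1)
  step 2: ref 5 -> FAULT, frames=[1,5] (faults so far: 2)
  step 3: ref 1 -> HIT, frames=[1,5] (faults so far: 2)
  step 4: ref 1 -> HIT, frames=[1,5] (faults so far: 2)
  step 5: ref 4 -> FAULT, evict 1, frames=[4,5] (faults so far: 3)
  step 6: ref 5 -> HIT, frames=[4,5] (faults so far: 3)
  step 7: ref 4 -> HIT, frames=[4,5] (faults so far: 3)
  step 8: ref 2 -> FAULT, evict 5, frames=[4,2] (faults so far: 4)
  step 9: ref 1 -> FAULT, evict 4, frames=[1,2] (faults so far: 5)
  step 10: ref 6 -> FAULT, evict 2, frames=[1,6] (faults so far: 6)
  step 11: ref 4 -> FAULT, evict 1, frames=[4,6] (faults so far: 7)
  step 12: ref 5 -> FAULT, evict 6, frames=[4,5] (faults so far: 8)
  step 13: ref 4 -> HIT, frames=[4,5] (faults so far: 8)
  step 14: ref 2 -> FAULT, evict 4, frames=[2,5] (faults so far: 9)
  FIFO total faults: 9
--- LRU ---
  step 0: ref 1 -> FAULT, frames=[1,-] (faults so far: 1)
  step 1: ref 1 -> HIT, frames=[1,-] (faults so far: 1)
  step 2: ref 5 -> FAULT, frames=[1,5] (faults so far: 2)
  step 3: ref 1 -> HIT, frames=[1,5] (faults so far: 2)
  step 4: ref 1 -> HIT, frames=[1,5] (faults so far: 2)
  step 5: ref 4 -> FAULT, evict 5, frames=[1,4] (faults so far: 3)
  step 6: ref 5 -> FAULT, evict 1, frames=[5,4] (faults so far: 4)
  step 7: ref 4 -> HIT, frames=[5,4] (faults so far: 4)
  step 8: ref 2 -> FAULT, evict 5, frames=[2,4] (faults so far: 5)
  step 9: ref 1 -> FAULT, evict 4, frames=[2,1] (faults so far: 6)
  step 10: ref 6 -> FAULT, evict 2, frames=[6,1] (faults so far: 7)
  step 11: ref 4 -> FAULT, evict 1, frames=[6,4] (faults so far: 8)
  step 12: ref 5 -> FAULT, evict 6, frames=[5,4] (faults so far: 9)
  step 13: ref 4 -> HIT, frames=[5,4] (faults so far: 9)
  step 14: ref 2 -> FAULT, evict 5, frames=[2,4] (faults so far: 10)
  LRU total faults: 10
--- Optimal ---
  step 0: ref 1 -> FAULT, frames=[1,-] (faults so far: 1)
  step 1: ref 1 -> HIT, frames=[1,-] (faults so far: 1)
  step 2: ref 5 -> FAULT, frames=[1,5] (faults so far: 2)
  step 3: ref 1 -> HIT, frames=[1,5] (faults so far: 2)
  step 4: ref 1 -> HIT, frames=[1,5] (faults so far: 2)
  step 5: ref 4 -> FAULT, evict 1, frames=[4,5] (faults so far: 3)
  step 6: ref 5 -> HIT, frames=[4,5] (faults so far: 3)
  step 7: ref 4 -> HIT, frames=[4,5] (faults so far: 3)
  step 8: ref 2 -> FAULT, evict 5, frames=[4,2] (faults so far: 4)
  step 9: ref 1 -> FAULT, evict 2, frames=[4,1] (faults so far: 5)
  step 10: ref 6 -> FAULT, evict 1, frames=[4,6] (faults so far: 6)
  step 11: ref 4 -> HIT, frames=[4,6] (faults so far: 6)
  step 12: ref 5 -> FAULT, evict 6, frames=[4,5] (faults so far: 7)
  step 13: ref 4 -> HIT, frames=[4,5] (faults so far: 7)
  step 14: ref 2 -> FAULT, evict 4, frames=[2,5] (faults so far: 8)
  Optimal total faults: 8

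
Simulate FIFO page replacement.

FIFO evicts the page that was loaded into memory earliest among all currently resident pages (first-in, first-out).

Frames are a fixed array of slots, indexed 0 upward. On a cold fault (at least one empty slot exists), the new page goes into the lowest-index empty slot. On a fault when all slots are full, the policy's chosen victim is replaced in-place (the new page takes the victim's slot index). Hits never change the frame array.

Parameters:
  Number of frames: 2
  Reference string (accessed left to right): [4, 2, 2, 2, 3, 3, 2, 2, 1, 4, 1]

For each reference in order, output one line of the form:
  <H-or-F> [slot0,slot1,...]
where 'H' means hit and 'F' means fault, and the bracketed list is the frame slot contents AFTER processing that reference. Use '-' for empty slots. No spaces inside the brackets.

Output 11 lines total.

F [4,-]
F [4,2]
H [4,2]
H [4,2]
F [3,2]
H [3,2]
H [3,2]
H [3,2]
F [3,1]
F [4,1]
H [4,1]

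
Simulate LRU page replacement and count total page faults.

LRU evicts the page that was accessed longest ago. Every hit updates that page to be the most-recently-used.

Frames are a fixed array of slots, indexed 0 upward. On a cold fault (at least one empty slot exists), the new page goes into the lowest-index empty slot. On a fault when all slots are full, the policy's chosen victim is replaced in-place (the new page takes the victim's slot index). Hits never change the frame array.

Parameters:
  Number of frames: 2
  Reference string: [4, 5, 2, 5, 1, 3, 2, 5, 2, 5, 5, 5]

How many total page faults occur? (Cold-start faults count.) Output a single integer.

Step 0: ref 4 → FAULT, frames=[4,-]
Step 1: ref 5 → FAULT, frames=[4,5]
Step 2: ref 2 → FAULT (evict 4), frames=[2,5]
Step 3: ref 5 → HIT, frames=[2,5]
Step 4: ref 1 → FAULT (evict 2), frames=[1,5]
Step 5: ref 3 → FAULT (evict 5), frames=[1,3]
Step 6: ref 2 → FAULT (evict 1), frames=[2,3]
Step 7: ref 5 → FAULT (evict 3), frames=[2,5]
Step 8: ref 2 → HIT, frames=[2,5]
Step 9: ref 5 → HIT, frames=[2,5]
Step 10: ref 5 → HIT, frames=[2,5]
Step 11: ref 5 → HIT, frames=[2,5]
Total faults: 7

Answer: 7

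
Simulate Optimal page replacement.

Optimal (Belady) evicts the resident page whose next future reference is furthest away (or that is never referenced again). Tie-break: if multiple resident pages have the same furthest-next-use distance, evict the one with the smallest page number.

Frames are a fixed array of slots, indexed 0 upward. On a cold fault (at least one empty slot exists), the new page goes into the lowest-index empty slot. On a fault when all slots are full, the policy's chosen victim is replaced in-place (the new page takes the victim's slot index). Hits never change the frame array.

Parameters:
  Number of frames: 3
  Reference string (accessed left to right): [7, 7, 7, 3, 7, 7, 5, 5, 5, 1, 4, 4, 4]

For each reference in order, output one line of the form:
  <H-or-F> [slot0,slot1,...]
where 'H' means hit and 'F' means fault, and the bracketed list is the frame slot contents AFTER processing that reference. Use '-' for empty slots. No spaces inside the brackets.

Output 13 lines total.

F [7,-,-]
H [7,-,-]
H [7,-,-]
F [7,3,-]
H [7,3,-]
H [7,3,-]
F [7,3,5]
H [7,3,5]
H [7,3,5]
F [7,1,5]
F [7,4,5]
H [7,4,5]
H [7,4,5]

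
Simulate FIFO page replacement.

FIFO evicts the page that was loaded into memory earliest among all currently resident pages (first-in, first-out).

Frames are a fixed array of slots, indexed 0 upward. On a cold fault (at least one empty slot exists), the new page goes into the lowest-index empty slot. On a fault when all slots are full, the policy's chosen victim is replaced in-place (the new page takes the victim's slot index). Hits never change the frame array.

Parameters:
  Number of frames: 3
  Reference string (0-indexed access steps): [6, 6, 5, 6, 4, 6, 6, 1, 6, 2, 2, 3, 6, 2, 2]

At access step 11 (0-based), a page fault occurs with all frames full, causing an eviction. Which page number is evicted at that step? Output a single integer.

Answer: 1

Derivation:
Step 0: ref 6 -> FAULT, frames=[6,-,-]
Step 1: ref 6 -> HIT, frames=[6,-,-]
Step 2: ref 5 -> FAULT, frames=[6,5,-]
Step 3: ref 6 -> HIT, frames=[6,5,-]
Step 4: ref 4 -> FAULT, frames=[6,5,4]
Step 5: ref 6 -> HIT, frames=[6,5,4]
Step 6: ref 6 -> HIT, frames=[6,5,4]
Step 7: ref 1 -> FAULT, evict 6, frames=[1,5,4]
Step 8: ref 6 -> FAULT, evict 5, frames=[1,6,4]
Step 9: ref 2 -> FAULT, evict 4, frames=[1,6,2]
Step 10: ref 2 -> HIT, frames=[1,6,2]
Step 11: ref 3 -> FAULT, evict 1, frames=[3,6,2]
At step 11: evicted page 1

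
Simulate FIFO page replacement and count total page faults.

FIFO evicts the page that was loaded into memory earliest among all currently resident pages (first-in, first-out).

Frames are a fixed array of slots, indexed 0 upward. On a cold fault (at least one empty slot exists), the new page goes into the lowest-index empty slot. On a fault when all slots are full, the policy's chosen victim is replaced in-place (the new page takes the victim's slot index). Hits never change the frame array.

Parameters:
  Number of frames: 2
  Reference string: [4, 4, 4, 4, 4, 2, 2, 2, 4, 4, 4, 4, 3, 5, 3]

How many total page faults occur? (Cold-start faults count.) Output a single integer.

Step 0: ref 4 → FAULT, frames=[4,-]
Step 1: ref 4 → HIT, frames=[4,-]
Step 2: ref 4 → HIT, frames=[4,-]
Step 3: ref 4 → HIT, frames=[4,-]
Step 4: ref 4 → HIT, frames=[4,-]
Step 5: ref 2 → FAULT, frames=[4,2]
Step 6: ref 2 → HIT, frames=[4,2]
Step 7: ref 2 → HIT, frames=[4,2]
Step 8: ref 4 → HIT, frames=[4,2]
Step 9: ref 4 → HIT, frames=[4,2]
Step 10: ref 4 → HIT, frames=[4,2]
Step 11: ref 4 → HIT, frames=[4,2]
Step 12: ref 3 → FAULT (evict 4), frames=[3,2]
Step 13: ref 5 → FAULT (evict 2), frames=[3,5]
Step 14: ref 3 → HIT, frames=[3,5]
Total faults: 4

Answer: 4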